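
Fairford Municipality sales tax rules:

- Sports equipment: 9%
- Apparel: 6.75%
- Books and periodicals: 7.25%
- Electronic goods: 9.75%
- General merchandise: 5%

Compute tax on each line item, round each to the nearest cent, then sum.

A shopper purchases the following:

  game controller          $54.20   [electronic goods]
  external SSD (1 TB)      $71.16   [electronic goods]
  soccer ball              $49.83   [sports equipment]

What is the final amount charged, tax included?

Game controller $54.20: electronic goods → 9.75% → $5.28
External SSD (1 TB) $71.16: electronic goods → 9.75% → $6.94
Soccer ball $49.83: sports equipment → 9% → $4.48
Subtotal = $175.19; tax = $16.70; total due = $191.89

$191.89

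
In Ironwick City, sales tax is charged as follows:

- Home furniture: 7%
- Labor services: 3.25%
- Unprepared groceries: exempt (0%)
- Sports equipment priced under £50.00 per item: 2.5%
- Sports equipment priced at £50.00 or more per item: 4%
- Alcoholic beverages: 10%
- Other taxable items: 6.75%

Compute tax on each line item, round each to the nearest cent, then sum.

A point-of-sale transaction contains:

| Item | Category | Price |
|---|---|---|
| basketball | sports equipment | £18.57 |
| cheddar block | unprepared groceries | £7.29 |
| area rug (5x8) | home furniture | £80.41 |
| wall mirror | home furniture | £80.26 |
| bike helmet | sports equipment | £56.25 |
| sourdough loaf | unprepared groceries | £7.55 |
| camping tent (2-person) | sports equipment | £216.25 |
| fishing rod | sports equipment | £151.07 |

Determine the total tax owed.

£28.65

Basketball £18.57: sports equipment, under £50.00 → 2.5% → £0.46
Cheddar block £7.29: unprepared groceries → 0% → £0.00
Area rug (5x8) £80.41: home furniture → 7% → £5.63
Wall mirror £80.26: home furniture → 7% → £5.62
Bike helmet £56.25: sports equipment, £50.00 or more → 4% → £2.25
Sourdough loaf £7.55: unprepared groceries → 0% → £0.00
Camping tent (2-person) £216.25: sports equipment, £50.00 or more → 4% → £8.65
Fishing rod £151.07: sports equipment, £50.00 or more → 4% → £6.04
Total tax = £0.46 + £5.63 + £5.62 + £2.25 + £8.65 + £6.04 = £28.65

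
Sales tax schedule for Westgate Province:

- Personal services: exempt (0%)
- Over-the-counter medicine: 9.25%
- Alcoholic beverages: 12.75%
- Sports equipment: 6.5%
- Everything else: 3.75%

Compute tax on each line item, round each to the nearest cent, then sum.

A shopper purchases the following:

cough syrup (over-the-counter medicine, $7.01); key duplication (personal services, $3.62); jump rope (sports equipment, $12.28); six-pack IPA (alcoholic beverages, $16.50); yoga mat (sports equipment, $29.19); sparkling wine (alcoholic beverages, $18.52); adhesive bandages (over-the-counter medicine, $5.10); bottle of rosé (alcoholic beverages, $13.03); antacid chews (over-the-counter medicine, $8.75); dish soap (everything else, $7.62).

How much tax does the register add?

$11.04

Cough syrup $7.01: over-the-counter medicine → 9.25% → $0.65
Key duplication $3.62: personal services → 0% → $0.00
Jump rope $12.28: sports equipment → 6.5% → $0.80
Six-pack IPA $16.50: alcoholic beverages → 12.75% → $2.10
Yoga mat $29.19: sports equipment → 6.5% → $1.90
Sparkling wine $18.52: alcoholic beverages → 12.75% → $2.36
Adhesive bandages $5.10: over-the-counter medicine → 9.25% → $0.47
Bottle of rosé $13.03: alcoholic beverages → 12.75% → $1.66
Antacid chews $8.75: over-the-counter medicine → 9.25% → $0.81
Dish soap $7.62: everything else → 3.75% → $0.29
Total tax = $0.65 + $0.80 + $2.10 + $1.90 + $2.36 + $0.47 + $1.66 + $0.81 + $0.29 = $11.04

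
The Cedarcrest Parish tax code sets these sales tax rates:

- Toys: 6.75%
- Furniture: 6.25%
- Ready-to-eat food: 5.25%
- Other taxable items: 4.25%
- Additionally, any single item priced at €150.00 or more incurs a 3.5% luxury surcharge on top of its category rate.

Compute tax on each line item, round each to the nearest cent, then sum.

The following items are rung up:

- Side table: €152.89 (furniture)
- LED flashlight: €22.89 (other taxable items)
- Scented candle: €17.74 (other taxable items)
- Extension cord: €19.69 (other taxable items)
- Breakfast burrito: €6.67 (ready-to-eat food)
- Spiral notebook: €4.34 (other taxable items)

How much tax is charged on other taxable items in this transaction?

LED flashlight €22.89: other taxable items → 4.25% → €0.97
Scented candle €17.74: other taxable items → 4.25% → €0.75
Extension cord €19.69: other taxable items → 4.25% → €0.84
Spiral notebook €4.34: other taxable items → 4.25% → €0.18
Tax on other taxable items = €0.97 + €0.75 + €0.84 + €0.18 = €2.74

€2.74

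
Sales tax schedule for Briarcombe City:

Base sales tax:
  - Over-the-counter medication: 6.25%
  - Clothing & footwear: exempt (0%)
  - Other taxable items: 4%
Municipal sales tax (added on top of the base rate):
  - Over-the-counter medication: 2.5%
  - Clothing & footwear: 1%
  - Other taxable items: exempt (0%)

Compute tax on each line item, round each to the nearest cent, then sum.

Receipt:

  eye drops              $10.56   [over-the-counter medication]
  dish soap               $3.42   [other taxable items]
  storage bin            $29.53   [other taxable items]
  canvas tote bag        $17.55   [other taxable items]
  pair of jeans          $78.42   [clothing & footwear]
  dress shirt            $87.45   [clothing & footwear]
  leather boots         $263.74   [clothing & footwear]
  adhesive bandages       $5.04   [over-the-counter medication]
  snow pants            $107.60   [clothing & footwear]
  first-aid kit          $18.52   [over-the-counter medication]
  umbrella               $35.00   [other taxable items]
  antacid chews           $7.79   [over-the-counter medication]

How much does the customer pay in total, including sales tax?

$677.07

Eye drops $10.56: over-the-counter medication → 6.25% + 2.5% municipal = 8.75% → $0.92
Dish soap $3.42: other taxable items → 4% + 0% municipal = 4% → $0.14
Storage bin $29.53: other taxable items → 4% + 0% municipal = 4% → $1.18
Canvas tote bag $17.55: other taxable items → 4% + 0% municipal = 4% → $0.70
Pair of jeans $78.42: clothing & footwear → 0% + 1% municipal = 1% → $0.78
Dress shirt $87.45: clothing & footwear → 0% + 1% municipal = 1% → $0.87
Leather boots $263.74: clothing & footwear → 0% + 1% municipal = 1% → $2.64
Adhesive bandages $5.04: over-the-counter medication → 6.25% + 2.5% municipal = 8.75% → $0.44
Snow pants $107.60: clothing & footwear → 0% + 1% municipal = 1% → $1.08
First-aid kit $18.52: over-the-counter medication → 6.25% + 2.5% municipal = 8.75% → $1.62
Umbrella $35.00: other taxable items → 4% + 0% municipal = 4% → $1.40
Antacid chews $7.79: over-the-counter medication → 6.25% + 2.5% municipal = 8.75% → $0.68
Subtotal = $664.62; tax = $12.45; total due = $677.07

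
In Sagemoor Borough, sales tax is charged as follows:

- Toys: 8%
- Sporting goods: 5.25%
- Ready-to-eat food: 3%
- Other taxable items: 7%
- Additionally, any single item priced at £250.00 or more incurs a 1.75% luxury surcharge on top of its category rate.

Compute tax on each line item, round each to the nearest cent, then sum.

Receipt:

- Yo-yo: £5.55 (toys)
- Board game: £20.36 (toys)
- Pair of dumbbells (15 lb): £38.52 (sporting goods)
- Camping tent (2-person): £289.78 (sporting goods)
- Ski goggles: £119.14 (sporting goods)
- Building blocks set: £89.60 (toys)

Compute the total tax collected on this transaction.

£37.79

Yo-yo £5.55: toys → 8% → £0.44
Board game £20.36: toys → 8% → £1.63
Pair of dumbbells (15 lb) £38.52: sporting goods → 5.25% → £2.02
Camping tent (2-person) £289.78: sporting goods → 5.25% + 1.75% surcharge = 7% → £20.28
Ski goggles £119.14: sporting goods → 5.25% → £6.25
Building blocks set £89.60: toys → 8% → £7.17
Total tax = £0.44 + £1.63 + £2.02 + £20.28 + £6.25 + £7.17 = £37.79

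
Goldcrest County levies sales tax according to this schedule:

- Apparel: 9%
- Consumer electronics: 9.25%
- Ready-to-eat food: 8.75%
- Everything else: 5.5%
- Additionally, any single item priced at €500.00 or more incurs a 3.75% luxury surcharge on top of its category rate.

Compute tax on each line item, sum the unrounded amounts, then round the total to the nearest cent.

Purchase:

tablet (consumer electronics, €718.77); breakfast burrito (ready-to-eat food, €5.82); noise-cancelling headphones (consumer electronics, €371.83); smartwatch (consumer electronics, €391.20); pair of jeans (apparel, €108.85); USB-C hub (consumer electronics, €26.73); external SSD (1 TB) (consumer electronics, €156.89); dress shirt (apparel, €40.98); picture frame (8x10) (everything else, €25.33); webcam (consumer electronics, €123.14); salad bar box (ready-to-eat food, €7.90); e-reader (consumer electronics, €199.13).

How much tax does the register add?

€226.89

Tablet €718.77: consumer electronics → 9.25% + 3.75% surcharge = 13% → €93.4401
Breakfast burrito €5.82: ready-to-eat food → 8.75% → €0.50925
Noise-cancelling headphones €371.83: consumer electronics → 9.25% → €34.394275
Smartwatch €391.20: consumer electronics → 9.25% → €36.186
Pair of jeans €108.85: apparel → 9% → €9.7965
USB-C hub €26.73: consumer electronics → 9.25% → €2.472525
External SSD (1 TB) €156.89: consumer electronics → 9.25% → €14.512325
Dress shirt €40.98: apparel → 9% → €3.6882
Picture frame (8x10) €25.33: everything else → 5.5% → €1.39315
Webcam €123.14: consumer electronics → 9.25% → €11.39045
Salad bar box €7.90: ready-to-eat food → 8.75% → €0.69125
E-reader €199.13: consumer electronics → 9.25% → €18.419525
Unrounded tax sum = €226.89355 → €226.89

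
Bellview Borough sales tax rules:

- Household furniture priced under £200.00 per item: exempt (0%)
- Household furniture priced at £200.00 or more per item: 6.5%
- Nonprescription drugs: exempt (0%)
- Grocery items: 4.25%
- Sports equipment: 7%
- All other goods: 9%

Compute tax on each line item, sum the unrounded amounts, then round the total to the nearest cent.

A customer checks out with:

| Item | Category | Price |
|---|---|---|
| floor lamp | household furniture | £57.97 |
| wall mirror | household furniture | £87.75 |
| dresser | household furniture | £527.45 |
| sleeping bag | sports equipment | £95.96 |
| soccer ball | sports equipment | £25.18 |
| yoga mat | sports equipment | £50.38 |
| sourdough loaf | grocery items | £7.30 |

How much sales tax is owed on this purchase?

Floor lamp £57.97: household furniture, under £200.00 → 0% → £0.00
Wall mirror £87.75: household furniture, under £200.00 → 0% → £0.00
Dresser £527.45: household furniture, £200.00 or more → 6.5% → £34.28425
Sleeping bag £95.96: sports equipment → 7% → £6.7172
Soccer ball £25.18: sports equipment → 7% → £1.7626
Yoga mat £50.38: sports equipment → 7% → £3.5266
Sourdough loaf £7.30: grocery items → 4.25% → £0.31025
Unrounded tax sum = £46.6009 → £46.60

£46.60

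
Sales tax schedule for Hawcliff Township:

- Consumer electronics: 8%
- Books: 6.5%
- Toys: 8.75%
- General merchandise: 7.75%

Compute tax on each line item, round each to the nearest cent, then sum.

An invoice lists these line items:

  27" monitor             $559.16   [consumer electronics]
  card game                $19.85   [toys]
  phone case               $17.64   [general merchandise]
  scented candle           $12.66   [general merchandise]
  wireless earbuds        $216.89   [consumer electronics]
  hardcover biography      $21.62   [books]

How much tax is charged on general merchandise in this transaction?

$2.35

Phone case $17.64: general merchandise → 7.75% → $1.37
Scented candle $12.66: general merchandise → 7.75% → $0.98
Tax on general merchandise = $1.37 + $0.98 = $2.35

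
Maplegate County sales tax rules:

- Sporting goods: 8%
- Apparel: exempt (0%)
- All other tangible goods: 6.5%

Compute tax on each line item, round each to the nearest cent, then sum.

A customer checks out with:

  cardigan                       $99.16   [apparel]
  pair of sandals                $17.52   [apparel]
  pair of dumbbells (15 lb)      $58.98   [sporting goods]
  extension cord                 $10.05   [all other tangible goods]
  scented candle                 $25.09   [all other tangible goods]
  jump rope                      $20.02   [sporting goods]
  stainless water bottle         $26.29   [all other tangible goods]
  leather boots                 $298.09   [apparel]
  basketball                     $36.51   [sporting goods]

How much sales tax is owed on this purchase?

$13.23

Cardigan $99.16: apparel → 0% → $0.00
Pair of sandals $17.52: apparel → 0% → $0.00
Pair of dumbbells (15 lb) $58.98: sporting goods → 8% → $4.72
Extension cord $10.05: all other tangible goods → 6.5% → $0.65
Scented candle $25.09: all other tangible goods → 6.5% → $1.63
Jump rope $20.02: sporting goods → 8% → $1.60
Stainless water bottle $26.29: all other tangible goods → 6.5% → $1.71
Leather boots $298.09: apparel → 0% → $0.00
Basketball $36.51: sporting goods → 8% → $2.92
Total tax = $4.72 + $0.65 + $1.63 + $1.60 + $1.71 + $2.92 = $13.23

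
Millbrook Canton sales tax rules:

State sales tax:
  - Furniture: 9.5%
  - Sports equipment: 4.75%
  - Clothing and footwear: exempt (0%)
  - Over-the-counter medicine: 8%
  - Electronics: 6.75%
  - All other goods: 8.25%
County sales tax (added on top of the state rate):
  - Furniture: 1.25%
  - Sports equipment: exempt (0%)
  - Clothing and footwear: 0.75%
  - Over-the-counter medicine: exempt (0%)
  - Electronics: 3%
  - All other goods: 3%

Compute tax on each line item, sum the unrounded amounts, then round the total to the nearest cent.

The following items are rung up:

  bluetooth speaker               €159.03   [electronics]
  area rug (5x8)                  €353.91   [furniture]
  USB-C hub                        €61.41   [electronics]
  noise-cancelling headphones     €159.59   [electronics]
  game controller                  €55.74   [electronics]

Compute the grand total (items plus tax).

Bluetooth speaker €159.03: electronics → 6.75% + 3% county = 9.75% → €15.505425
Area rug (5x8) €353.91: furniture → 9.5% + 1.25% county = 10.75% → €38.045325
USB-C hub €61.41: electronics → 6.75% + 3% county = 9.75% → €5.987475
Noise-cancelling headphones €159.59: electronics → 6.75% + 3% county = 9.75% → €15.560025
Game controller €55.74: electronics → 6.75% + 3% county = 9.75% → €5.43465
Subtotal = €789.68; unrounded tax = €80.5329 → €80.53; total due = €870.21

€870.21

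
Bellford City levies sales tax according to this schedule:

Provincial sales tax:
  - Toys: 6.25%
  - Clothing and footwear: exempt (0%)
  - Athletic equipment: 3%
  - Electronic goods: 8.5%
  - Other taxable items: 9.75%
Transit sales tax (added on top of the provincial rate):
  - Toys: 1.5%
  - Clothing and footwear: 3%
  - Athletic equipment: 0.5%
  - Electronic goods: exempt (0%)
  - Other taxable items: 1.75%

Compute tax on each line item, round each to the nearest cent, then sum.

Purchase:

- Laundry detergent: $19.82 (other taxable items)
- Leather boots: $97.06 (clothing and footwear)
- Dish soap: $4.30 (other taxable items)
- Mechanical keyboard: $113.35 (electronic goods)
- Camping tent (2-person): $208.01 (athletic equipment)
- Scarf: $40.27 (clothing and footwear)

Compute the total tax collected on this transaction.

Laundry detergent $19.82: other taxable items → 9.75% + 1.75% transit = 11.5% → $2.28
Leather boots $97.06: clothing and footwear → 0% + 3% transit = 3% → $2.91
Dish soap $4.30: other taxable items → 9.75% + 1.75% transit = 11.5% → $0.49
Mechanical keyboard $113.35: electronic goods → 8.5% + 0% transit = 8.5% → $9.63
Camping tent (2-person) $208.01: athletic equipment → 3% + 0.5% transit = 3.5% → $7.28
Scarf $40.27: clothing and footwear → 0% + 3% transit = 3% → $1.21
Total tax = $2.28 + $2.91 + $0.49 + $9.63 + $7.28 + $1.21 = $23.80

$23.80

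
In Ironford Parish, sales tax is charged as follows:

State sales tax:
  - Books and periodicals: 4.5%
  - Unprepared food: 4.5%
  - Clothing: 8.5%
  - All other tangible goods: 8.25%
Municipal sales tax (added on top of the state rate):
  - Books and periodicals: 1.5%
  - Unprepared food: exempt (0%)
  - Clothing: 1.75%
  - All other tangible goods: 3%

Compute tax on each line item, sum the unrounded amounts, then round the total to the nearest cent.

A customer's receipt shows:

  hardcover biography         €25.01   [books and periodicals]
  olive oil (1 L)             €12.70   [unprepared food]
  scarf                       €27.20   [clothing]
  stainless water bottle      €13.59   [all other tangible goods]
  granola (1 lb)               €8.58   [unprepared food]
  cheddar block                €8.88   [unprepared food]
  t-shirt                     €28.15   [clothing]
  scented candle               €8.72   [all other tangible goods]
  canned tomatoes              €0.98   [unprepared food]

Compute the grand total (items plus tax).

€144.90

Hardcover biography €25.01: books and periodicals → 4.5% + 1.5% municipal = 6% → €1.5006
Olive oil (1 L) €12.70: unprepared food → 4.5% + 0% municipal = 4.5% → €0.5715
Scarf €27.20: clothing → 8.5% + 1.75% municipal = 10.25% → €2.788
Stainless water bottle €13.59: all other tangible goods → 8.25% + 3% municipal = 11.25% → €1.528875
Granola (1 lb) €8.58: unprepared food → 4.5% + 0% municipal = 4.5% → €0.3861
Cheddar block €8.88: unprepared food → 4.5% + 0% municipal = 4.5% → €0.3996
T-shirt €28.15: clothing → 8.5% + 1.75% municipal = 10.25% → €2.885375
Scented candle €8.72: all other tangible goods → 8.25% + 3% municipal = 11.25% → €0.981
Canned tomatoes €0.98: unprepared food → 4.5% + 0% municipal = 4.5% → €0.0441
Subtotal = €133.81; unrounded tax = €11.08515 → €11.09; total due = €144.90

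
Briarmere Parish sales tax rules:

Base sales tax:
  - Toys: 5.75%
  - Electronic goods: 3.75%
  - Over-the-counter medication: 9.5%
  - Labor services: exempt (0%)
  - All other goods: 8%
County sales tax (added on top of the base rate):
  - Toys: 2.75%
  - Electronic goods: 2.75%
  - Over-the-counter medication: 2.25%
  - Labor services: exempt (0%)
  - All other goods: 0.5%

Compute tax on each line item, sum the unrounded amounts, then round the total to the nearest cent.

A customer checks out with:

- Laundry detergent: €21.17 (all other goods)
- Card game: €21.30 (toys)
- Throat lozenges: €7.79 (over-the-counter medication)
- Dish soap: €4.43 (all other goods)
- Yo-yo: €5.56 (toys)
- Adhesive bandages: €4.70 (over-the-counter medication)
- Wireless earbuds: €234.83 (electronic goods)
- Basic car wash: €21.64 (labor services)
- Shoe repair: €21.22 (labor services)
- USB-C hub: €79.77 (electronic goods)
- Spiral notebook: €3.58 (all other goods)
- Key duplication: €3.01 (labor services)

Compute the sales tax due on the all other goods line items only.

Laundry detergent €21.17: all other goods → 8% + 0.5% county = 8.5% → €1.79945
Dish soap €4.43: all other goods → 8% + 0.5% county = 8.5% → €0.37655
Spiral notebook €3.58: all other goods → 8% + 0.5% county = 8.5% → €0.3043
Tax on all other goods: unrounded sum = €2.4803 → €2.48

€2.48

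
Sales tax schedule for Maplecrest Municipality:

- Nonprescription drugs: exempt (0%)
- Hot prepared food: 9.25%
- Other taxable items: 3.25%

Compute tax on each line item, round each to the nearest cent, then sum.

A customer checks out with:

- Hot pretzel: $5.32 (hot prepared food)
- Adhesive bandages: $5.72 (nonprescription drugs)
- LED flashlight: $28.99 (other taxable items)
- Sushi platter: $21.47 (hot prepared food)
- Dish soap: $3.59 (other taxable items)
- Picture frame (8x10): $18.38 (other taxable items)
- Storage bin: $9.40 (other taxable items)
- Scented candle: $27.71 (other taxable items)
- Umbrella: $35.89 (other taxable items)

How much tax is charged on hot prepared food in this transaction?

Hot pretzel $5.32: hot prepared food → 9.25% → $0.49
Sushi platter $21.47: hot prepared food → 9.25% → $1.99
Tax on hot prepared food = $0.49 + $1.99 = $2.48

$2.48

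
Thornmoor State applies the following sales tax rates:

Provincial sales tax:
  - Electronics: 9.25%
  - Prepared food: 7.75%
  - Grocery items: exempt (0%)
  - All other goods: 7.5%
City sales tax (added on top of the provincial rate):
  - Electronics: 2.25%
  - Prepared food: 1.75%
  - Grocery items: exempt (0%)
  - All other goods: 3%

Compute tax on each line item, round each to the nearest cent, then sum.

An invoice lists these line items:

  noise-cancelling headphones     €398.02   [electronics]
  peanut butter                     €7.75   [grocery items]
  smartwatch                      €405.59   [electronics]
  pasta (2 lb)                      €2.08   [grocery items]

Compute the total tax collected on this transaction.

€92.41

Noise-cancelling headphones €398.02: electronics → 9.25% + 2.25% city = 11.5% → €45.77
Peanut butter €7.75: grocery items → 0% + 0% city = 0% → €0.00
Smartwatch €405.59: electronics → 9.25% + 2.25% city = 11.5% → €46.64
Pasta (2 lb) €2.08: grocery items → 0% + 0% city = 0% → €0.00
Total tax = €45.77 + €46.64 = €92.41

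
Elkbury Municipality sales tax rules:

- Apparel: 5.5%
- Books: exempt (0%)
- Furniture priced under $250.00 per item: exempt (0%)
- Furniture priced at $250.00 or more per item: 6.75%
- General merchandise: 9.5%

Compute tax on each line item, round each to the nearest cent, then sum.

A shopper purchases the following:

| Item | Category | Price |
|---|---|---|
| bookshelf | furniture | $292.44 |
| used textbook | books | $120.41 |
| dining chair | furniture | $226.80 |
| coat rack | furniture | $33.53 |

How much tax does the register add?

$19.74

Bookshelf $292.44: furniture, $250.00 or more → 6.75% → $19.74
Used textbook $120.41: books → 0% → $0.00
Dining chair $226.80: furniture, under $250.00 → 0% → $0.00
Coat rack $33.53: furniture, under $250.00 → 0% → $0.00
Total tax = $19.74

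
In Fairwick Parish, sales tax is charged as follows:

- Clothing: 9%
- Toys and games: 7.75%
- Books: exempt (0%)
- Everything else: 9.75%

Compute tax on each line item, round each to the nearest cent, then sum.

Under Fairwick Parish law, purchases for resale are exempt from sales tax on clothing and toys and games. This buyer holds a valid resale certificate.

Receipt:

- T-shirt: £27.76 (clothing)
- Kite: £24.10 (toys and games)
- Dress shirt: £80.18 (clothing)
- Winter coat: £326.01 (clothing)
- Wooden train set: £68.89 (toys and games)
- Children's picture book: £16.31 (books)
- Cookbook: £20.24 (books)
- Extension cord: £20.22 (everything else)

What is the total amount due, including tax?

T-shirt £27.76: clothing, buyer-exempt → 0% → £0.00
Kite £24.10: toys and games, buyer-exempt → 0% → £0.00
Dress shirt £80.18: clothing, buyer-exempt → 0% → £0.00
Winter coat £326.01: clothing, buyer-exempt → 0% → £0.00
Wooden train set £68.89: toys and games, buyer-exempt → 0% → £0.00
Children's picture book £16.31: books → 0% → £0.00
Cookbook £20.24: books → 0% → £0.00
Extension cord £20.22: everything else → 9.75% → £1.97
Subtotal = £583.71; tax = £1.97; total due = £585.68

£585.68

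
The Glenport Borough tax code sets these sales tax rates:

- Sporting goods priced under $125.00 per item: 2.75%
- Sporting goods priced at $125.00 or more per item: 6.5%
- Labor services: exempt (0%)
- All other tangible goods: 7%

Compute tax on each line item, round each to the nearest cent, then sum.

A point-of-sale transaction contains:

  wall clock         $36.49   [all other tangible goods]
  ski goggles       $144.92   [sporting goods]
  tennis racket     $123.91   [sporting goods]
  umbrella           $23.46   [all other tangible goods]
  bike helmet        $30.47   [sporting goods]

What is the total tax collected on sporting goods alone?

$13.67

Ski goggles $144.92: sporting goods, $125.00 or more → 6.5% → $9.42
Tennis racket $123.91: sporting goods, under $125.00 → 2.75% → $3.41
Bike helmet $30.47: sporting goods, under $125.00 → 2.75% → $0.84
Tax on sporting goods = $9.42 + $3.41 + $0.84 = $13.67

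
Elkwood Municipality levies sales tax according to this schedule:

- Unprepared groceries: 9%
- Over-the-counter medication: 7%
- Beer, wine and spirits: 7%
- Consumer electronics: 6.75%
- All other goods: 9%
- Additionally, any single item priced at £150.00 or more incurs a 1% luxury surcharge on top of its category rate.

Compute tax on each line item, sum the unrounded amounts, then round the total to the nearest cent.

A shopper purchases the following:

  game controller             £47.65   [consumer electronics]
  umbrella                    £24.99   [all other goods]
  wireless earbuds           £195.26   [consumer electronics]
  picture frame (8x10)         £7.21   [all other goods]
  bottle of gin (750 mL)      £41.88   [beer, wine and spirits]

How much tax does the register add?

Game controller £47.65: consumer electronics → 6.75% → £3.216375
Umbrella £24.99: all other goods → 9% → £2.2491
Wireless earbuds £195.26: consumer electronics → 6.75% + 1% surcharge = 7.75% → £15.13265
Picture frame (8x10) £7.21: all other goods → 9% → £0.6489
Bottle of gin (750 mL) £41.88: beer, wine and spirits → 7% → £2.9316
Unrounded tax sum = £24.178625 → £24.18

£24.18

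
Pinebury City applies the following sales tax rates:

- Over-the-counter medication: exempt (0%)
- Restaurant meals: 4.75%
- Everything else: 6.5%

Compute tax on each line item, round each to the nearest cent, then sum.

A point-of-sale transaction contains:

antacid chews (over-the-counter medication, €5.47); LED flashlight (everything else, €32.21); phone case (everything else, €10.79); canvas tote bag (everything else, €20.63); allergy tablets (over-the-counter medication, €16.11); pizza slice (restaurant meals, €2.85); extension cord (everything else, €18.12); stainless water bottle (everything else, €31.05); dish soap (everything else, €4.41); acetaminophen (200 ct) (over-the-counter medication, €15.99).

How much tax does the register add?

€7.76

Antacid chews €5.47: over-the-counter medication → 0% → €0.00
LED flashlight €32.21: everything else → 6.5% → €2.09
Phone case €10.79: everything else → 6.5% → €0.70
Canvas tote bag €20.63: everything else → 6.5% → €1.34
Allergy tablets €16.11: over-the-counter medication → 0% → €0.00
Pizza slice €2.85: restaurant meals → 4.75% → €0.14
Extension cord €18.12: everything else → 6.5% → €1.18
Stainless water bottle €31.05: everything else → 6.5% → €2.02
Dish soap €4.41: everything else → 6.5% → €0.29
Acetaminophen (200 ct) €15.99: over-the-counter medication → 0% → €0.00
Total tax = €2.09 + €0.70 + €1.34 + €0.14 + €1.18 + €2.02 + €0.29 = €7.76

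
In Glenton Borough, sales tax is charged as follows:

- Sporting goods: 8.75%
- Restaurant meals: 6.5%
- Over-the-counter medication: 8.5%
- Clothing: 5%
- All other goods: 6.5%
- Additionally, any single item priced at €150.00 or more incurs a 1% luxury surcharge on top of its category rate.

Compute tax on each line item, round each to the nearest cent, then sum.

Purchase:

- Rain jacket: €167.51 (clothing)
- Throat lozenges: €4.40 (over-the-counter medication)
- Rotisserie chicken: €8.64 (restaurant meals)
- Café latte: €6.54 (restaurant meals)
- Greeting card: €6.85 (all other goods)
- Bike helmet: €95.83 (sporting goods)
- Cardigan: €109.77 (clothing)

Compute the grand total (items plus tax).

€425.28

Rain jacket €167.51: clothing → 5% + 1% surcharge = 6% → €10.05
Throat lozenges €4.40: over-the-counter medication → 8.5% → €0.37
Rotisserie chicken €8.64: restaurant meals → 6.5% → €0.56
Café latte €6.54: restaurant meals → 6.5% → €0.43
Greeting card €6.85: all other goods → 6.5% → €0.45
Bike helmet €95.83: sporting goods → 8.75% → €8.39
Cardigan €109.77: clothing → 5% → €5.49
Subtotal = €399.54; tax = €25.74; total due = €425.28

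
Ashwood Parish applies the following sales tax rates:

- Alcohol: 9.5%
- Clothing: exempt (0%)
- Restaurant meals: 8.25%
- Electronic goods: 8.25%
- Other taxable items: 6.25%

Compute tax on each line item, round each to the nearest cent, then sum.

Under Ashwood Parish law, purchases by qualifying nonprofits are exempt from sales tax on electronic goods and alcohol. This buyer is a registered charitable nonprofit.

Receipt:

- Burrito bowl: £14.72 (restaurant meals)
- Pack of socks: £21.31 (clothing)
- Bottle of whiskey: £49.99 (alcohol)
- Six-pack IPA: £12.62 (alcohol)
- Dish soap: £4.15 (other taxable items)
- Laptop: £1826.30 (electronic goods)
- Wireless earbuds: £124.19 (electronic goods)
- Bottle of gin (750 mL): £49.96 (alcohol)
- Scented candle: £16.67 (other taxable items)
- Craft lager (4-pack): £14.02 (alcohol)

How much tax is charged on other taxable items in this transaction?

Dish soap £4.15: other taxable items → 6.25% → £0.26
Scented candle £16.67: other taxable items → 6.25% → £1.04
Tax on other taxable items = £0.26 + £1.04 = £1.30

£1.30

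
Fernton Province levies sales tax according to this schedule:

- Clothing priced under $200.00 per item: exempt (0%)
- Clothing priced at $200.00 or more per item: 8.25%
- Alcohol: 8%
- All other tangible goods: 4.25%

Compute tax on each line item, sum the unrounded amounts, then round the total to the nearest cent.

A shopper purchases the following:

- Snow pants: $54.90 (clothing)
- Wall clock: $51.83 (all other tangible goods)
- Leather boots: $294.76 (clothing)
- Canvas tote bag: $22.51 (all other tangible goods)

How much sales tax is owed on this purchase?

Snow pants $54.90: clothing, under $200.00 → 0% → $0.00
Wall clock $51.83: all other tangible goods → 4.25% → $2.202775
Leather boots $294.76: clothing, $200.00 or more → 8.25% → $24.3177
Canvas tote bag $22.51: all other tangible goods → 4.25% → $0.956675
Unrounded tax sum = $27.47715 → $27.48

$27.48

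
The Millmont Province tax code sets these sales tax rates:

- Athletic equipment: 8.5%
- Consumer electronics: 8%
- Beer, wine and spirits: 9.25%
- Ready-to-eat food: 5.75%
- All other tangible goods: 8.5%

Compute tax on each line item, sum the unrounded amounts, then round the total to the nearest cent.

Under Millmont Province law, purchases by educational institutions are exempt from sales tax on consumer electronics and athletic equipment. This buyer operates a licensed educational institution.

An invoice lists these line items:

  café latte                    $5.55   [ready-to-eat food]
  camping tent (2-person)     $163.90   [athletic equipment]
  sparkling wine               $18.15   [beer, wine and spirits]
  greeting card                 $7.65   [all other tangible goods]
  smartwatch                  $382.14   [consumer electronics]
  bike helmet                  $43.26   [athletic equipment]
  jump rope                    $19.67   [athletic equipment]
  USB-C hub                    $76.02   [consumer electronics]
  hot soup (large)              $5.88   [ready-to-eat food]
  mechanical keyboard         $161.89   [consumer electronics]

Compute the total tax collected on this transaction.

$2.99

Café latte $5.55: ready-to-eat food → 5.75% → $0.319125
Camping tent (2-person) $163.90: athletic equipment, buyer-exempt → 0% → $0.00
Sparkling wine $18.15: beer, wine and spirits → 9.25% → $1.678875
Greeting card $7.65: all other tangible goods → 8.5% → $0.65025
Smartwatch $382.14: consumer electronics, buyer-exempt → 0% → $0.00
Bike helmet $43.26: athletic equipment, buyer-exempt → 0% → $0.00
Jump rope $19.67: athletic equipment, buyer-exempt → 0% → $0.00
USB-C hub $76.02: consumer electronics, buyer-exempt → 0% → $0.00
Hot soup (large) $5.88: ready-to-eat food → 5.75% → $0.3381
Mechanical keyboard $161.89: consumer electronics, buyer-exempt → 0% → $0.00
Unrounded tax sum = $2.98635 → $2.99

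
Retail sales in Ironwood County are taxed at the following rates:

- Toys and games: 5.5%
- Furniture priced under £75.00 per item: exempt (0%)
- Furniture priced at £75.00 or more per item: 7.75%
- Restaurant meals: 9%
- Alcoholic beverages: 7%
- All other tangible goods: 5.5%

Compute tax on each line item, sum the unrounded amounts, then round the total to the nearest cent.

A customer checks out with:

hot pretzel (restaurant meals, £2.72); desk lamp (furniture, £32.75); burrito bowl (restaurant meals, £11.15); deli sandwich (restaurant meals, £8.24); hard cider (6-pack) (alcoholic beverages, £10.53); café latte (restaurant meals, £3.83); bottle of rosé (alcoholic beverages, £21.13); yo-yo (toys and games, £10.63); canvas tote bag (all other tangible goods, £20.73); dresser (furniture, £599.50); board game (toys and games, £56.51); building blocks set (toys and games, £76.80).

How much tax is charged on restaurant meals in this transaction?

£2.33

Hot pretzel £2.72: restaurant meals → 9% → £0.2448
Burrito bowl £11.15: restaurant meals → 9% → £1.0035
Deli sandwich £8.24: restaurant meals → 9% → £0.7416
Café latte £3.83: restaurant meals → 9% → £0.3447
Tax on restaurant meals: unrounded sum = £2.3346 → £2.33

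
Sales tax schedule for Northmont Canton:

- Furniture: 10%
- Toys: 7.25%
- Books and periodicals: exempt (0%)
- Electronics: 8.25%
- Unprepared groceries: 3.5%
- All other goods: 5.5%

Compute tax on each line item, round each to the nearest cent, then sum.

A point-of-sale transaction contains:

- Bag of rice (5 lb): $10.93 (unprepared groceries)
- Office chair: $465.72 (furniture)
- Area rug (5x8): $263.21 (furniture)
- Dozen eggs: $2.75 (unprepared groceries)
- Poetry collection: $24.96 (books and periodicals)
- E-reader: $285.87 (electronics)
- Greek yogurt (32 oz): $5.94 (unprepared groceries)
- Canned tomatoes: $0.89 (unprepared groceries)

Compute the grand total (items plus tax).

$1157.46

Bag of rice (5 lb) $10.93: unprepared groceries → 3.5% → $0.38
Office chair $465.72: furniture → 10% → $46.57
Area rug (5x8) $263.21: furniture → 10% → $26.32
Dozen eggs $2.75: unprepared groceries → 3.5% → $0.10
Poetry collection $24.96: books and periodicals → 0% → $0.00
E-reader $285.87: electronics → 8.25% → $23.58
Greek yogurt (32 oz) $5.94: unprepared groceries → 3.5% → $0.21
Canned tomatoes $0.89: unprepared groceries → 3.5% → $0.03
Subtotal = $1060.27; tax = $97.19; total due = $1157.46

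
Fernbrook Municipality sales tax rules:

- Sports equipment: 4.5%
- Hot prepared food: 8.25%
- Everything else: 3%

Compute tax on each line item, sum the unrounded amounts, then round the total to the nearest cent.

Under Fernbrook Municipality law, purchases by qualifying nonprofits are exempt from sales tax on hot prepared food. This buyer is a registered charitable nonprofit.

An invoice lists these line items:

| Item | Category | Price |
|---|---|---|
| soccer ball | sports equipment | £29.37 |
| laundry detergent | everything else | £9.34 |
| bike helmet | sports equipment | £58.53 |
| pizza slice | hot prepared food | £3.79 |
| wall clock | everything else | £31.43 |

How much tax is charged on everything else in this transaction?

Laundry detergent £9.34: everything else → 3% → £0.2802
Wall clock £31.43: everything else → 3% → £0.9429
Tax on everything else: unrounded sum = £1.2231 → £1.22

£1.22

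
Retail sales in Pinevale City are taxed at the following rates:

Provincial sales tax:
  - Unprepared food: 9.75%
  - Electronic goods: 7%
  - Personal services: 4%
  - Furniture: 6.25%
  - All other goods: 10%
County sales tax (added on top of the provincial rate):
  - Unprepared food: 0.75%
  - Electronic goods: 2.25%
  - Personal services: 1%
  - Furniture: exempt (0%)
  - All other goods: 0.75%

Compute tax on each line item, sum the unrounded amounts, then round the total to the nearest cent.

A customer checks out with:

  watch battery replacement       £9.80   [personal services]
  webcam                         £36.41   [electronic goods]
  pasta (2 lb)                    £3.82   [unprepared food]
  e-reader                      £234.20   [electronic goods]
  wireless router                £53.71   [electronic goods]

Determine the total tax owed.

£30.89

Watch battery replacement £9.80: personal services → 4% + 1% county = 5% → £0.49
Webcam £36.41: electronic goods → 7% + 2.25% county = 9.25% → £3.367925
Pasta (2 lb) £3.82: unprepared food → 9.75% + 0.75% county = 10.5% → £0.4011
E-reader £234.20: electronic goods → 7% + 2.25% county = 9.25% → £21.6635
Wireless router £53.71: electronic goods → 7% + 2.25% county = 9.25% → £4.968175
Unrounded tax sum = £30.8907 → £30.89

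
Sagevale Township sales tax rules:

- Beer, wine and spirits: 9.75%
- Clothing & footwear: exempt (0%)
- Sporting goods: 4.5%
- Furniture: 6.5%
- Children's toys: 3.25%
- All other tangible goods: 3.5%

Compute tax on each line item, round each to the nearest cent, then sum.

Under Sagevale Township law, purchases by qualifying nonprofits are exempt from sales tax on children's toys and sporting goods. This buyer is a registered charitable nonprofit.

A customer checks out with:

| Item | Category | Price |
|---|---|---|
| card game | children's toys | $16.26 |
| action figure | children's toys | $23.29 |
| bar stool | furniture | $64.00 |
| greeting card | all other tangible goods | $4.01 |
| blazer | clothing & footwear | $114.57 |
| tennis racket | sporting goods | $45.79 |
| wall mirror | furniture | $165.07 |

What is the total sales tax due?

$15.03

Card game $16.26: children's toys, buyer-exempt → 0% → $0.00
Action figure $23.29: children's toys, buyer-exempt → 0% → $0.00
Bar stool $64.00: furniture → 6.5% → $4.16
Greeting card $4.01: all other tangible goods → 3.5% → $0.14
Blazer $114.57: clothing & footwear → 0% → $0.00
Tennis racket $45.79: sporting goods, buyer-exempt → 0% → $0.00
Wall mirror $165.07: furniture → 6.5% → $10.73
Total tax = $4.16 + $0.14 + $10.73 = $15.03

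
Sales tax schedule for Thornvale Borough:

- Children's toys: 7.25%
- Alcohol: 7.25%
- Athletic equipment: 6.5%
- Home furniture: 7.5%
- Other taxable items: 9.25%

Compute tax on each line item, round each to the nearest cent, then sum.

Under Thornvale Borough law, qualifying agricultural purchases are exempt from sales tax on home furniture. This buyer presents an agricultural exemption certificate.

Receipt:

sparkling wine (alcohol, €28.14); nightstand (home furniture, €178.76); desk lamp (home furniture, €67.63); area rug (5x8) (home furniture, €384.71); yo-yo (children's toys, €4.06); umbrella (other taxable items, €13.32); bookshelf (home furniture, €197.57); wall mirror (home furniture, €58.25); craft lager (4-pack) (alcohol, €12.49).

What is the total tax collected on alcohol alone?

€2.95

Sparkling wine €28.14: alcohol → 7.25% → €2.04
Craft lager (4-pack) €12.49: alcohol → 7.25% → €0.91
Tax on alcohol = €2.04 + €0.91 = €2.95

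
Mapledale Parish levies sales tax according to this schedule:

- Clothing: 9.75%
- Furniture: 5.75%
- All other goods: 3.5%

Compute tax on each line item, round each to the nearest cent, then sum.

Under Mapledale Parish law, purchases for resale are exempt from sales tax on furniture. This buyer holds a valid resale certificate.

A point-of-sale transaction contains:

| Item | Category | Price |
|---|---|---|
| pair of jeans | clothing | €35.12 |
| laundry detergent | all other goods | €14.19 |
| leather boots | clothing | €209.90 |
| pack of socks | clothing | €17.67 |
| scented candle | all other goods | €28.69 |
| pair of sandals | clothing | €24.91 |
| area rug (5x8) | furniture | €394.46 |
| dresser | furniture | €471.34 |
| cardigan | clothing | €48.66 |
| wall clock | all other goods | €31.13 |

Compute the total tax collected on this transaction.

€35.37

Pair of jeans €35.12: clothing → 9.75% → €3.42
Laundry detergent €14.19: all other goods → 3.5% → €0.50
Leather boots €209.90: clothing → 9.75% → €20.47
Pack of socks €17.67: clothing → 9.75% → €1.72
Scented candle €28.69: all other goods → 3.5% → €1.00
Pair of sandals €24.91: clothing → 9.75% → €2.43
Area rug (5x8) €394.46: furniture, buyer-exempt → 0% → €0.00
Dresser €471.34: furniture, buyer-exempt → 0% → €0.00
Cardigan €48.66: clothing → 9.75% → €4.74
Wall clock €31.13: all other goods → 3.5% → €1.09
Total tax = €3.42 + €0.50 + €20.47 + €1.72 + €1.00 + €2.43 + €4.74 + €1.09 = €35.37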